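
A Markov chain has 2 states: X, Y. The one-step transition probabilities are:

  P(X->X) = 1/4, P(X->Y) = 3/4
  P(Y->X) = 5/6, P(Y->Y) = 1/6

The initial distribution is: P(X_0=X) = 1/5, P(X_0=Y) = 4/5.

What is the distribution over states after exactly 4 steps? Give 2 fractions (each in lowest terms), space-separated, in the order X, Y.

Propagating the distribution step by step (d_{t+1} = d_t * P):
d_0 = (X=1/5, Y=4/5)
  d_1[X] = 1/5*1/4 + 4/5*5/6 = 43/60
  d_1[Y] = 1/5*3/4 + 4/5*1/6 = 17/60
d_1 = (X=43/60, Y=17/60)
  d_2[X] = 43/60*1/4 + 17/60*5/6 = 299/720
  d_2[Y] = 43/60*3/4 + 17/60*1/6 = 421/720
d_2 = (X=299/720, Y=421/720)
  d_3[X] = 299/720*1/4 + 421/720*5/6 = 5107/8640
  d_3[Y] = 299/720*3/4 + 421/720*1/6 = 3533/8640
d_3 = (X=5107/8640, Y=3533/8640)
  d_4[X] = 5107/8640*1/4 + 3533/8640*5/6 = 50651/103680
  d_4[Y] = 5107/8640*3/4 + 3533/8640*1/6 = 53029/103680
d_4 = (X=50651/103680, Y=53029/103680)

Answer: 50651/103680 53029/103680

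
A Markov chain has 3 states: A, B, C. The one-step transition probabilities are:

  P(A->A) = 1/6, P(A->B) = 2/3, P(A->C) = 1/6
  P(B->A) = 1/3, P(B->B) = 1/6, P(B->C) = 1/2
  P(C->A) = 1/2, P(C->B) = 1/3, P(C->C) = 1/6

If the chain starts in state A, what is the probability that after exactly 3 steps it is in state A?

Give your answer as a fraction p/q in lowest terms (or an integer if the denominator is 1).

Answer: 37/108

Derivation:
Computing P^3 by repeated multiplication:
P^1 =
  A: [1/6, 2/3, 1/6]
  B: [1/3, 1/6, 1/2]
  C: [1/2, 1/3, 1/6]
P^2 =
  A: [1/3, 5/18, 7/18]
  B: [13/36, 5/12, 2/9]
  C: [5/18, 4/9, 5/18]
P^3 =
  A: [37/108, 43/108, 7/27]
  B: [67/216, 83/216, 11/36]
  C: [1/3, 19/54, 17/54]

(P^3)[A -> A] = 37/108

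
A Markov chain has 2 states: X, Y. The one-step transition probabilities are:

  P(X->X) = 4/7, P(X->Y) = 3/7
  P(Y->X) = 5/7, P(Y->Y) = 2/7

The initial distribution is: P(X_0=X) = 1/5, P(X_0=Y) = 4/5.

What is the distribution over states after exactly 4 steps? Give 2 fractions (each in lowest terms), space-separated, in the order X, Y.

Answer: 7501/12005 4504/12005

Derivation:
Propagating the distribution step by step (d_{t+1} = d_t * P):
d_0 = (X=1/5, Y=4/5)
  d_1[X] = 1/5*4/7 + 4/5*5/7 = 24/35
  d_1[Y] = 1/5*3/7 + 4/5*2/7 = 11/35
d_1 = (X=24/35, Y=11/35)
  d_2[X] = 24/35*4/7 + 11/35*5/7 = 151/245
  d_2[Y] = 24/35*3/7 + 11/35*2/7 = 94/245
d_2 = (X=151/245, Y=94/245)
  d_3[X] = 151/245*4/7 + 94/245*5/7 = 1074/1715
  d_3[Y] = 151/245*3/7 + 94/245*2/7 = 641/1715
d_3 = (X=1074/1715, Y=641/1715)
  d_4[X] = 1074/1715*4/7 + 641/1715*5/7 = 7501/12005
  d_4[Y] = 1074/1715*3/7 + 641/1715*2/7 = 4504/12005
d_4 = (X=7501/12005, Y=4504/12005)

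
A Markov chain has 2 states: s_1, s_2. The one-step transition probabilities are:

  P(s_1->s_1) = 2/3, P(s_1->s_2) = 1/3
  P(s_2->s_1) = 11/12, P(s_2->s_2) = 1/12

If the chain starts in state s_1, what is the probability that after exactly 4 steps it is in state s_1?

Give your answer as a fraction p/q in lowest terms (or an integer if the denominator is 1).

Answer: 47/64

Derivation:
Computing P^4 by repeated multiplication:
P^1 =
  s_1: [2/3, 1/3]
  s_2: [11/12, 1/12]
P^2 =
  s_1: [3/4, 1/4]
  s_2: [11/16, 5/16]
P^3 =
  s_1: [35/48, 13/48]
  s_2: [143/192, 49/192]
P^4 =
  s_1: [47/64, 17/64]
  s_2: [187/256, 69/256]

(P^4)[s_1 -> s_1] = 47/64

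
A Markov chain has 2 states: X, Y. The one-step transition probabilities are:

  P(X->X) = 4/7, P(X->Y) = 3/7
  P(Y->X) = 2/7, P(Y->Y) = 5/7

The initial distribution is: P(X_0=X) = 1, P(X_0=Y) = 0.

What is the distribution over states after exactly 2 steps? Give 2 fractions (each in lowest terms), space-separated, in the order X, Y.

Answer: 22/49 27/49

Derivation:
Propagating the distribution step by step (d_{t+1} = d_t * P):
d_0 = (X=1, Y=0)
  d_1[X] = 1*4/7 + 0*2/7 = 4/7
  d_1[Y] = 1*3/7 + 0*5/7 = 3/7
d_1 = (X=4/7, Y=3/7)
  d_2[X] = 4/7*4/7 + 3/7*2/7 = 22/49
  d_2[Y] = 4/7*3/7 + 3/7*5/7 = 27/49
d_2 = (X=22/49, Y=27/49)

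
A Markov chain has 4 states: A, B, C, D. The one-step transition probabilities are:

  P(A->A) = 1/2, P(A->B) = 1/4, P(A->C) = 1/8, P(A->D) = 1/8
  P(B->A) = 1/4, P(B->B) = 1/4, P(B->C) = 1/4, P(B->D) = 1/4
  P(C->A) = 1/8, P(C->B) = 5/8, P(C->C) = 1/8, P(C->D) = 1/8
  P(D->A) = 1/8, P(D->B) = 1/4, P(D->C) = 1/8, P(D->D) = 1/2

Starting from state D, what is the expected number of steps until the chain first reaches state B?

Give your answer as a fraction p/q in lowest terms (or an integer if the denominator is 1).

Answer: 64/19

Derivation:
Let h_i = expected steps to first reach B from state i.
Boundary: h_B = 0.
First-step equations for the other states:
  h_A = 1 + 1/2*h_A + 1/4*h_B + 1/8*h_C + 1/8*h_D
  h_C = 1 + 1/8*h_A + 5/8*h_B + 1/8*h_C + 1/8*h_D
  h_D = 1 + 1/8*h_A + 1/4*h_B + 1/8*h_C + 1/2*h_D

Substituting h_B = 0 and rearranging gives the linear system (I - Q) h = 1:
  [1/2, -1/8, -1/8] . (h_A, h_C, h_D) = 1
  [-1/8, 7/8, -1/8] . (h_A, h_C, h_D) = 1
  [-1/8, -1/8, 1/2] . (h_A, h_C, h_D) = 1

Solving yields:
  h_A = 64/19
  h_C = 40/19
  h_D = 64/19

Starting state is D, so the expected hitting time is h_D = 64/19.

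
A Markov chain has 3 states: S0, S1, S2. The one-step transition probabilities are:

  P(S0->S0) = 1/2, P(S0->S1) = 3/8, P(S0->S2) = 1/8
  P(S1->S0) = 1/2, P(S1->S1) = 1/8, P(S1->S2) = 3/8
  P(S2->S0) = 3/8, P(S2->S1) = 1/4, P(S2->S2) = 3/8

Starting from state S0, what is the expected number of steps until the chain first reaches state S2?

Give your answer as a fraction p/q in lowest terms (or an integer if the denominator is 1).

Let h_i = expected steps to first reach S2 from state i.
Boundary: h_S2 = 0.
First-step equations for the other states:
  h_S0 = 1 + 1/2*h_S0 + 3/8*h_S1 + 1/8*h_S2
  h_S1 = 1 + 1/2*h_S0 + 1/8*h_S1 + 3/8*h_S2

Substituting h_S2 = 0 and rearranging gives the linear system (I - Q) h = 1:
  [1/2, -3/8] . (h_S0, h_S1) = 1
  [-1/2, 7/8] . (h_S0, h_S1) = 1

Solving yields:
  h_S0 = 5
  h_S1 = 4

Starting state is S0, so the expected hitting time is h_S0 = 5.

Answer: 5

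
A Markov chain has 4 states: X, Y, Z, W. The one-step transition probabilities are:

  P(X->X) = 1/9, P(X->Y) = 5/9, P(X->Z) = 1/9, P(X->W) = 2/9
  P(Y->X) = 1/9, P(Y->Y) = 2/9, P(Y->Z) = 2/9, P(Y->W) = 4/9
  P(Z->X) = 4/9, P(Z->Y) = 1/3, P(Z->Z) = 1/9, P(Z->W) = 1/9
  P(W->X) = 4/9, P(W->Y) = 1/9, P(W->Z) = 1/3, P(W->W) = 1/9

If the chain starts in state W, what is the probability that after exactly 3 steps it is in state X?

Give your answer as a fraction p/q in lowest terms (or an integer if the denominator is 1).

Answer: 55/243

Derivation:
Computing P^3 by repeated multiplication:
P^1 =
  X: [1/9, 5/9, 1/9, 2/9]
  Y: [1/9, 2/9, 2/9, 4/9]
  Z: [4/9, 1/3, 1/9, 1/9]
  W: [4/9, 1/9, 1/3, 1/9]
P^2 =
  X: [2/9, 20/81, 2/9, 25/81]
  Y: [1/3, 19/81, 19/81, 16/81]
  Z: [5/27, 10/27, 14/81, 22/81]
  W: [7/27, 32/81, 4/27, 16/81]
P^3 =
  X: [70/243, 209/729, 151/729, 53/243]
  Y: [62/243, 82/243, 44/243, 55/243]
  Z: [7/27, 199/729, 155/729, 62/243]
  W: [55/243, 221/729, 145/729, 22/81]

(P^3)[W -> X] = 55/243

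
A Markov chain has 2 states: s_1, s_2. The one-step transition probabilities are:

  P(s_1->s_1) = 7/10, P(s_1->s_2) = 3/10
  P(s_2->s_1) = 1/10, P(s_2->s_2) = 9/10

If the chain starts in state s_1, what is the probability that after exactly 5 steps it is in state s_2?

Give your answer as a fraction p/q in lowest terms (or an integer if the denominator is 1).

Computing P^5 by repeated multiplication:
P^1 =
  s_1: [7/10, 3/10]
  s_2: [1/10, 9/10]
P^2 =
  s_1: [13/25, 12/25]
  s_2: [4/25, 21/25]
P^3 =
  s_1: [103/250, 147/250]
  s_2: [49/250, 201/250]
P^4 =
  s_1: [217/625, 408/625]
  s_2: [136/625, 489/625]
P^5 =
  s_1: [1927/6250, 4323/6250]
  s_2: [1441/6250, 4809/6250]

(P^5)[s_1 -> s_2] = 4323/6250

Answer: 4323/6250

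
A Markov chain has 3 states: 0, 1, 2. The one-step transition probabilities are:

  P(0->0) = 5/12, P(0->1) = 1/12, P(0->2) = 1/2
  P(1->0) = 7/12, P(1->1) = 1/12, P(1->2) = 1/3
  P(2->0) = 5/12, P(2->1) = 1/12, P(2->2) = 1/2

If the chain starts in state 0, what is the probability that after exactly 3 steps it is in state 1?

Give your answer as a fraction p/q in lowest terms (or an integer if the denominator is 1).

Computing P^3 by repeated multiplication:
P^1 =
  0: [5/12, 1/12, 1/2]
  1: [7/12, 1/12, 1/3]
  2: [5/12, 1/12, 1/2]
P^2 =
  0: [31/72, 1/12, 35/72]
  1: [31/72, 1/12, 35/72]
  2: [31/72, 1/12, 35/72]
P^3 =
  0: [31/72, 1/12, 35/72]
  1: [31/72, 1/12, 35/72]
  2: [31/72, 1/12, 35/72]

(P^3)[0 -> 1] = 1/12

Answer: 1/12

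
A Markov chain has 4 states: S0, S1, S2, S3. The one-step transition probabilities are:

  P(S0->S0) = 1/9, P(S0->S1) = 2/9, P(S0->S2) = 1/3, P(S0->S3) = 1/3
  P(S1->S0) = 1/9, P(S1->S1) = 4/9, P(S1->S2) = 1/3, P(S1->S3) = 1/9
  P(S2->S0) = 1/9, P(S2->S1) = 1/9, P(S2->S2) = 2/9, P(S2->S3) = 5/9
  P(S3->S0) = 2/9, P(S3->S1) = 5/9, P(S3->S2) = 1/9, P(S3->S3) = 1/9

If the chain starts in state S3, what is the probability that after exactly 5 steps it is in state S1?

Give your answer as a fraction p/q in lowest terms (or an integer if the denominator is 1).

Answer: 21233/59049

Derivation:
Computing P^5 by repeated multiplication:
P^1 =
  S0: [1/9, 2/9, 1/3, 1/3]
  S1: [1/9, 4/9, 1/3, 1/9]
  S2: [1/9, 1/9, 2/9, 5/9]
  S3: [2/9, 5/9, 1/9, 1/9]
P^2 =
  S0: [4/27, 28/81, 2/9, 23/81]
  S1: [10/81, 26/81, 22/81, 23/81]
  S2: [14/81, 11/27, 5/27, 19/81]
  S3: [10/81, 10/27, 8/27, 17/81]
P^3 =
  S0: [104/729, 269/729, 179/729, 59/243]
  S1: [104/729, 29/81, 175/729, 7/27]
  S2: [100/729, 10/27, 190/729, 169/729]
  S3: [98/729, 83/243, 185/729, 197/729]
P^4 =
  S0: [302/2187, 2348/6561, 1654/6561, 551/2187]
  S1: [34/243, 2372/6561, 1634/6561, 1637/6561]
  S2: [898/6561, 2315/6561, 553/2187, 563/2187]
  S3: [926/6561, 2362/6561, 536/2187, 185/729]
P^5 =
  S0: [2738/19683, 2347/6561, 14723/59049, 14989/59049]
  S1: [8198/59049, 21143/59049, 4925/19683, 14933/59049]
  S2: [2750/19683, 21160/59049, 4882/19683, 14993/59049]
  S3: [914/6561, 21233/59049, 4915/19683, 14845/59049]

(P^5)[S3 -> S1] = 21233/59049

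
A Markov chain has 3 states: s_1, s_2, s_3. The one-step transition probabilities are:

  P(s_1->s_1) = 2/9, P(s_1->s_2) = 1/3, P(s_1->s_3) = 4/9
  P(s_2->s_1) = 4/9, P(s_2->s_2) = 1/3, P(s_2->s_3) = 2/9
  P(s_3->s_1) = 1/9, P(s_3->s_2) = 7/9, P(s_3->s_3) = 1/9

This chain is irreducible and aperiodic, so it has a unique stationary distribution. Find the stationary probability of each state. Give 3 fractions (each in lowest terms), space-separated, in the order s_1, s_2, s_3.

The stationary distribution satisfies pi = pi * P, i.e.:
  pi_s_1 = 2/9*pi_s_1 + 4/9*pi_s_2 + 1/9*pi_s_3
  pi_s_2 = 1/3*pi_s_1 + 1/3*pi_s_2 + 7/9*pi_s_3
  pi_s_3 = 4/9*pi_s_1 + 2/9*pi_s_2 + 1/9*pi_s_3
with normalization: pi_s_1 + pi_s_2 + pi_s_3 = 1.

Using the first 2 balance equations plus normalization, the linear system A*pi = b is:
  [-7/9, 4/9, 1/9] . pi = 0
  [1/3, -2/3, 7/9] . pi = 0
  [1, 1, 1] . pi = 1

Solving yields:
  pi_s_1 = 17/58
  pi_s_2 = 13/29
  pi_s_3 = 15/58

Verification (pi * P):
  17/58*2/9 + 13/29*4/9 + 15/58*1/9 = 17/58 = pi_s_1  (ok)
  17/58*1/3 + 13/29*1/3 + 15/58*7/9 = 13/29 = pi_s_2  (ok)
  17/58*4/9 + 13/29*2/9 + 15/58*1/9 = 15/58 = pi_s_3  (ok)

Answer: 17/58 13/29 15/58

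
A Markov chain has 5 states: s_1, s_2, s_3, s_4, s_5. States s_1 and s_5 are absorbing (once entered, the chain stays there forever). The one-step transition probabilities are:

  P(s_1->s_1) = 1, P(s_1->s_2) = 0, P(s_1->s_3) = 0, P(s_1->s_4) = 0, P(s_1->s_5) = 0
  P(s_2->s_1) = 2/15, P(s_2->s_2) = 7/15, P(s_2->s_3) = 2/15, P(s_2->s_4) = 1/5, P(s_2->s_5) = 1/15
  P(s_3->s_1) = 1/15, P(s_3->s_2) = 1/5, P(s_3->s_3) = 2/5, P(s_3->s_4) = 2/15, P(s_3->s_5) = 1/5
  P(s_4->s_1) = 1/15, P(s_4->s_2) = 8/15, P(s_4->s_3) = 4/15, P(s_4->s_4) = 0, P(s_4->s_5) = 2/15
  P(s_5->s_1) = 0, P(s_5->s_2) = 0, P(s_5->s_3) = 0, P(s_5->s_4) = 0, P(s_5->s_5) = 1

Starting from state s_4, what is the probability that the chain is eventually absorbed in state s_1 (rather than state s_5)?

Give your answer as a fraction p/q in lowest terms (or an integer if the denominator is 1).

Answer: 47/107

Derivation:
Let a_i = P(absorbed in s_1 | start in state i).
Boundary conditions: a_s_1 = 1, a_s_5 = 0.
For each transient state i, a_i = sum_j P(i->j) * a_j:
  a_s_2 = 2/15*a_s_1 + 7/15*a_s_2 + 2/15*a_s_3 + 1/5*a_s_4 + 1/15*a_s_5
  a_s_3 = 1/15*a_s_1 + 1/5*a_s_2 + 2/5*a_s_3 + 2/15*a_s_4 + 1/5*a_s_5
  a_s_4 = 1/15*a_s_1 + 8/15*a_s_2 + 4/15*a_s_3 + 0*a_s_4 + 2/15*a_s_5

Substituting a_s_1 = 1 and a_s_5 = 0, rearrange to (I - Q) a = r where r[i] = P(i -> s_1):
  [8/15, -2/15, -1/5] . (a_s_2, a_s_3, a_s_4) = 2/15
  [-1/5, 3/5, -2/15] . (a_s_2, a_s_3, a_s_4) = 1/15
  [-8/15, -4/15, 1] . (a_s_2, a_s_3, a_s_4) = 1/15

Solving yields:
  a_s_2 = 109/214
  a_s_3 = 81/214
  a_s_4 = 47/107

Starting state is s_4, so the absorption probability is a_s_4 = 47/107.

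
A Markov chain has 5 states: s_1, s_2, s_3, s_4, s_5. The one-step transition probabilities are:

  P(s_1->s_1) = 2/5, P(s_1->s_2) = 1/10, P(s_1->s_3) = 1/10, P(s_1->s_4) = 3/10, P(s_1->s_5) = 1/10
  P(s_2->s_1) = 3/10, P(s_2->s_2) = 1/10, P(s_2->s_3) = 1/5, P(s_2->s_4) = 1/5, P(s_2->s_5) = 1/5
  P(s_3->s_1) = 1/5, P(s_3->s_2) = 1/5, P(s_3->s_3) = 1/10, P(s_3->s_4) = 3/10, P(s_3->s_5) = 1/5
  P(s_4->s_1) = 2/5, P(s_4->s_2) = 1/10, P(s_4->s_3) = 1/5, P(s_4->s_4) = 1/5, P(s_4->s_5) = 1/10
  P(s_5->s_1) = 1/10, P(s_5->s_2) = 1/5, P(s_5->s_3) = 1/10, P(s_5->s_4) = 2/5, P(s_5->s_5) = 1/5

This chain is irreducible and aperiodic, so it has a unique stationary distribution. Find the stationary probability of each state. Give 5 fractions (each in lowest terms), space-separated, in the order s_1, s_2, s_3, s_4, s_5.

The stationary distribution satisfies pi = pi * P, i.e.:
  pi_s_1 = 2/5*pi_s_1 + 3/10*pi_s_2 + 1/5*pi_s_3 + 2/5*pi_s_4 + 1/10*pi_s_5
  pi_s_2 = 1/10*pi_s_1 + 1/10*pi_s_2 + 1/5*pi_s_3 + 1/10*pi_s_4 + 1/5*pi_s_5
  pi_s_3 = 1/10*pi_s_1 + 1/5*pi_s_2 + 1/10*pi_s_3 + 1/5*pi_s_4 + 1/10*pi_s_5
  pi_s_4 = 3/10*pi_s_1 + 1/5*pi_s_2 + 3/10*pi_s_3 + 1/5*pi_s_4 + 2/5*pi_s_5
  pi_s_5 = 1/10*pi_s_1 + 1/5*pi_s_2 + 1/5*pi_s_3 + 1/10*pi_s_4 + 1/5*pi_s_5
with normalization: pi_s_1 + pi_s_2 + pi_s_3 + pi_s_4 + pi_s_5 = 1.

Using the first 4 balance equations plus normalization, the linear system A*pi = b is:
  [-3/5, 3/10, 1/5, 2/5, 1/10] . pi = 0
  [1/10, -9/10, 1/5, 1/10, 1/5] . pi = 0
  [1/10, 1/5, -9/10, 1/5, 1/10] . pi = 0
  [3/10, 1/5, 3/10, -4/5, 2/5] . pi = 0
  [1, 1, 1, 1, 1] . pi = 1

Solving yields:
  pi_s_1 = 3067/9679
  pi_s_2 = 1240/9679
  pi_s_3 = 1357/9679
  pi_s_4 = 2651/9679
  pi_s_5 = 1364/9679

Verification (pi * P):
  3067/9679*2/5 + 1240/9679*3/10 + 1357/9679*1/5 + 2651/9679*2/5 + 1364/9679*1/10 = 3067/9679 = pi_s_1  (ok)
  3067/9679*1/10 + 1240/9679*1/10 + 1357/9679*1/5 + 2651/9679*1/10 + 1364/9679*1/5 = 1240/9679 = pi_s_2  (ok)
  3067/9679*1/10 + 1240/9679*1/5 + 1357/9679*1/10 + 2651/9679*1/5 + 1364/9679*1/10 = 1357/9679 = pi_s_3  (ok)
  3067/9679*3/10 + 1240/9679*1/5 + 1357/9679*3/10 + 2651/9679*1/5 + 1364/9679*2/5 = 2651/9679 = pi_s_4  (ok)
  3067/9679*1/10 + 1240/9679*1/5 + 1357/9679*1/5 + 2651/9679*1/10 + 1364/9679*1/5 = 1364/9679 = pi_s_5  (ok)

Answer: 3067/9679 1240/9679 1357/9679 2651/9679 1364/9679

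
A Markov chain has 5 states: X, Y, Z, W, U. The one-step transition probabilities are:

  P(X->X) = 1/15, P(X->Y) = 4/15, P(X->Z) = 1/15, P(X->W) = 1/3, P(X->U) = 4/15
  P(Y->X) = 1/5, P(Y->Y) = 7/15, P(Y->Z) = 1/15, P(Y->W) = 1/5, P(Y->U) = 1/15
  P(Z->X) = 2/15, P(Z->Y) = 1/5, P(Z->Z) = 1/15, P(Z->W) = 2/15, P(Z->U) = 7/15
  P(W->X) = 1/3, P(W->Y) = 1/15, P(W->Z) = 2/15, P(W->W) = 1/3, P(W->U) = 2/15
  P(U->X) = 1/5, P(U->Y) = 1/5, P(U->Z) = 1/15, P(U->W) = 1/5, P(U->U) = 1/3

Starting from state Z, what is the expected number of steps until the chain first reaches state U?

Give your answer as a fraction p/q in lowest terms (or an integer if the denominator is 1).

Let h_i = expected steps to first reach U from state i.
Boundary: h_U = 0.
First-step equations for the other states:
  h_X = 1 + 1/15*h_X + 4/15*h_Y + 1/15*h_Z + 1/3*h_W + 4/15*h_U
  h_Y = 1 + 1/5*h_X + 7/15*h_Y + 1/15*h_Z + 1/5*h_W + 1/15*h_U
  h_Z = 1 + 2/15*h_X + 1/5*h_Y + 1/15*h_Z + 2/15*h_W + 7/15*h_U
  h_W = 1 + 1/3*h_X + 1/15*h_Y + 2/15*h_Z + 1/3*h_W + 2/15*h_U

Substituting h_U = 0 and rearranging gives the linear system (I - Q) h = 1:
  [14/15, -4/15, -1/15, -1/3] . (h_X, h_Y, h_Z, h_W) = 1
  [-1/5, 8/15, -1/15, -1/5] . (h_X, h_Y, h_Z, h_W) = 1
  [-2/15, -1/5, 14/15, -2/15] . (h_X, h_Y, h_Z, h_W) = 1
  [-1/3, -1/15, -2/15, 2/3] . (h_X, h_Y, h_Z, h_W) = 1

Solving yields:
  h_X = 6610/1289
  h_Y = 8185/1289
  h_Z = 5090/1289
  h_W = 7075/1289

Starting state is Z, so the expected hitting time is h_Z = 5090/1289.

Answer: 5090/1289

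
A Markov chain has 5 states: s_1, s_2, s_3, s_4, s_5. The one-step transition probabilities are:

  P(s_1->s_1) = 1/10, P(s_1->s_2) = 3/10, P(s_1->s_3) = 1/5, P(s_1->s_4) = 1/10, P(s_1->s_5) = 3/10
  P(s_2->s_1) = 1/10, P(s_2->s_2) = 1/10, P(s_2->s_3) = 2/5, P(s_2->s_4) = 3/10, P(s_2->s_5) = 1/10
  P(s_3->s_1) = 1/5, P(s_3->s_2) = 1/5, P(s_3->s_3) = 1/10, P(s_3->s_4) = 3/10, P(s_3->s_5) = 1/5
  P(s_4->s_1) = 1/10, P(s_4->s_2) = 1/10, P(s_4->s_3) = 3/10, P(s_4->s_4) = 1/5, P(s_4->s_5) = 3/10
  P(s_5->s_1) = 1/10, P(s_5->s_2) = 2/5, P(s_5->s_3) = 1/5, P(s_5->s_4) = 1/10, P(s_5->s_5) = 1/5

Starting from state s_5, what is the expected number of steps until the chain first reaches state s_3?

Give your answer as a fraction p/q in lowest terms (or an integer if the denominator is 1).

Let h_i = expected steps to first reach s_3 from state i.
Boundary: h_s_3 = 0.
First-step equations for the other states:
  h_s_1 = 1 + 1/10*h_s_1 + 3/10*h_s_2 + 1/5*h_s_3 + 1/10*h_s_4 + 3/10*h_s_5
  h_s_2 = 1 + 1/10*h_s_1 + 1/10*h_s_2 + 2/5*h_s_3 + 3/10*h_s_4 + 1/10*h_s_5
  h_s_4 = 1 + 1/10*h_s_1 + 1/10*h_s_2 + 3/10*h_s_3 + 1/5*h_s_4 + 3/10*h_s_5
  h_s_5 = 1 + 1/10*h_s_1 + 2/5*h_s_2 + 1/5*h_s_3 + 1/10*h_s_4 + 1/5*h_s_5

Substituting h_s_3 = 0 and rearranging gives the linear system (I - Q) h = 1:
  [9/10, -3/10, -1/10, -3/10] . (h_s_1, h_s_2, h_s_4, h_s_5) = 1
  [-1/10, 9/10, -3/10, -1/10] . (h_s_1, h_s_2, h_s_4, h_s_5) = 1
  [-1/10, -1/10, 4/5, -3/10] . (h_s_1, h_s_2, h_s_4, h_s_5) = 1
  [-1/10, -2/5, -1/10, 4/5] . (h_s_1, h_s_2, h_s_4, h_s_5) = 1

Solving yields:
  h_s_1 = 1250/331
  h_s_2 = 1030/331
  h_s_4 = 1160/331
  h_s_5 = 1230/331

Starting state is s_5, so the expected hitting time is h_s_5 = 1230/331.

Answer: 1230/331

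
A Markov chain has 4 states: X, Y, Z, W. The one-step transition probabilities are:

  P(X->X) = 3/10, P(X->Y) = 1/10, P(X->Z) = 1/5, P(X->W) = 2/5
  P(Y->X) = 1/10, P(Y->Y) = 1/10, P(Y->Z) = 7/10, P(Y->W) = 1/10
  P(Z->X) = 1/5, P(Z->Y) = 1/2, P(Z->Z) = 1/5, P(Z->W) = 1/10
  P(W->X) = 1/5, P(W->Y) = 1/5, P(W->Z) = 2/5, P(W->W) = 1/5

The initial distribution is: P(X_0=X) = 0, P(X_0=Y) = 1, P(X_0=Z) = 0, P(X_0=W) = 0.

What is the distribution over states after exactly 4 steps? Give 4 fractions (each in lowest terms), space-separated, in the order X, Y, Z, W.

Answer: 1959/10000 1433/5000 1729/5000 1717/10000

Derivation:
Propagating the distribution step by step (d_{t+1} = d_t * P):
d_0 = (X=0, Y=1, Z=0, W=0)
  d_1[X] = 0*3/10 + 1*1/10 + 0*1/5 + 0*1/5 = 1/10
  d_1[Y] = 0*1/10 + 1*1/10 + 0*1/2 + 0*1/5 = 1/10
  d_1[Z] = 0*1/5 + 1*7/10 + 0*1/5 + 0*2/5 = 7/10
  d_1[W] = 0*2/5 + 1*1/10 + 0*1/10 + 0*1/5 = 1/10
d_1 = (X=1/10, Y=1/10, Z=7/10, W=1/10)
  d_2[X] = 1/10*3/10 + 1/10*1/10 + 7/10*1/5 + 1/10*1/5 = 1/5
  d_2[Y] = 1/10*1/10 + 1/10*1/10 + 7/10*1/2 + 1/10*1/5 = 39/100
  d_2[Z] = 1/10*1/5 + 1/10*7/10 + 7/10*1/5 + 1/10*2/5 = 27/100
  d_2[W] = 1/10*2/5 + 1/10*1/10 + 7/10*1/10 + 1/10*1/5 = 7/50
d_2 = (X=1/5, Y=39/100, Z=27/100, W=7/50)
  d_3[X] = 1/5*3/10 + 39/100*1/10 + 27/100*1/5 + 7/50*1/5 = 181/1000
  d_3[Y] = 1/5*1/10 + 39/100*1/10 + 27/100*1/2 + 7/50*1/5 = 111/500
  d_3[Z] = 1/5*1/5 + 39/100*7/10 + 27/100*1/5 + 7/50*2/5 = 423/1000
  d_3[W] = 1/5*2/5 + 39/100*1/10 + 27/100*1/10 + 7/50*1/5 = 87/500
d_3 = (X=181/1000, Y=111/500, Z=423/1000, W=87/500)
  d_4[X] = 181/1000*3/10 + 111/500*1/10 + 423/1000*1/5 + 87/500*1/5 = 1959/10000
  d_4[Y] = 181/1000*1/10 + 111/500*1/10 + 423/1000*1/2 + 87/500*1/5 = 1433/5000
  d_4[Z] = 181/1000*1/5 + 111/500*7/10 + 423/1000*1/5 + 87/500*2/5 = 1729/5000
  d_4[W] = 181/1000*2/5 + 111/500*1/10 + 423/1000*1/10 + 87/500*1/5 = 1717/10000
d_4 = (X=1959/10000, Y=1433/5000, Z=1729/5000, W=1717/10000)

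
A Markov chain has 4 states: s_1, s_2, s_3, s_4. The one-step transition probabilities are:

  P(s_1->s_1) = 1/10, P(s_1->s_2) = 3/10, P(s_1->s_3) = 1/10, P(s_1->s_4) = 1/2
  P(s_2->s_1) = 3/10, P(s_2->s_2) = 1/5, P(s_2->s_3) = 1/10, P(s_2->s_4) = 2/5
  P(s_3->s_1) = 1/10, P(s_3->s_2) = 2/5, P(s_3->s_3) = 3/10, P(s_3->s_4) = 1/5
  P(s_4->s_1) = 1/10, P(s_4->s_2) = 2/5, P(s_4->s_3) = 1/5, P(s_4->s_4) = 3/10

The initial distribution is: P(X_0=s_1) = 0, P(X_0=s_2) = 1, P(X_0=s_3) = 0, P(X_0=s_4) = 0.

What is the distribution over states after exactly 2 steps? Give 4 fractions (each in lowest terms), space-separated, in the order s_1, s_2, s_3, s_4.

Answer: 7/50 33/100 4/25 37/100

Derivation:
Propagating the distribution step by step (d_{t+1} = d_t * P):
d_0 = (s_1=0, s_2=1, s_3=0, s_4=0)
  d_1[s_1] = 0*1/10 + 1*3/10 + 0*1/10 + 0*1/10 = 3/10
  d_1[s_2] = 0*3/10 + 1*1/5 + 0*2/5 + 0*2/5 = 1/5
  d_1[s_3] = 0*1/10 + 1*1/10 + 0*3/10 + 0*1/5 = 1/10
  d_1[s_4] = 0*1/2 + 1*2/5 + 0*1/5 + 0*3/10 = 2/5
d_1 = (s_1=3/10, s_2=1/5, s_3=1/10, s_4=2/5)
  d_2[s_1] = 3/10*1/10 + 1/5*3/10 + 1/10*1/10 + 2/5*1/10 = 7/50
  d_2[s_2] = 3/10*3/10 + 1/5*1/5 + 1/10*2/5 + 2/5*2/5 = 33/100
  d_2[s_3] = 3/10*1/10 + 1/5*1/10 + 1/10*3/10 + 2/5*1/5 = 4/25
  d_2[s_4] = 3/10*1/2 + 1/5*2/5 + 1/10*1/5 + 2/5*3/10 = 37/100
d_2 = (s_1=7/50, s_2=33/100, s_3=4/25, s_4=37/100)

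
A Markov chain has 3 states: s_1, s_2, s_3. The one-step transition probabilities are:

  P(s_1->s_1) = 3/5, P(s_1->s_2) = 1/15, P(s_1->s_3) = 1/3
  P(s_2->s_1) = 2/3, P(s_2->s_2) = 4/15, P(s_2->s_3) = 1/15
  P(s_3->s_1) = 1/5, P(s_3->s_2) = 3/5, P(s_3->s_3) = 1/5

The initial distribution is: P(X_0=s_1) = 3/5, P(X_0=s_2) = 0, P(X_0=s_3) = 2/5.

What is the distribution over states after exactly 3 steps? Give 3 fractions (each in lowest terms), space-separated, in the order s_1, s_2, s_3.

Answer: 331/625 269/1125 1301/5625

Derivation:
Propagating the distribution step by step (d_{t+1} = d_t * P):
d_0 = (s_1=3/5, s_2=0, s_3=2/5)
  d_1[s_1] = 3/5*3/5 + 0*2/3 + 2/5*1/5 = 11/25
  d_1[s_2] = 3/5*1/15 + 0*4/15 + 2/5*3/5 = 7/25
  d_1[s_3] = 3/5*1/3 + 0*1/15 + 2/5*1/5 = 7/25
d_1 = (s_1=11/25, s_2=7/25, s_3=7/25)
  d_2[s_1] = 11/25*3/5 + 7/25*2/3 + 7/25*1/5 = 38/75
  d_2[s_2] = 11/25*1/15 + 7/25*4/15 + 7/25*3/5 = 34/125
  d_2[s_3] = 11/25*1/3 + 7/25*1/15 + 7/25*1/5 = 83/375
d_2 = (s_1=38/75, s_2=34/125, s_3=83/375)
  d_3[s_1] = 38/75*3/5 + 34/125*2/3 + 83/375*1/5 = 331/625
  d_3[s_2] = 38/75*1/15 + 34/125*4/15 + 83/375*3/5 = 269/1125
  d_3[s_3] = 38/75*1/3 + 34/125*1/15 + 83/375*1/5 = 1301/5625
d_3 = (s_1=331/625, s_2=269/1125, s_3=1301/5625)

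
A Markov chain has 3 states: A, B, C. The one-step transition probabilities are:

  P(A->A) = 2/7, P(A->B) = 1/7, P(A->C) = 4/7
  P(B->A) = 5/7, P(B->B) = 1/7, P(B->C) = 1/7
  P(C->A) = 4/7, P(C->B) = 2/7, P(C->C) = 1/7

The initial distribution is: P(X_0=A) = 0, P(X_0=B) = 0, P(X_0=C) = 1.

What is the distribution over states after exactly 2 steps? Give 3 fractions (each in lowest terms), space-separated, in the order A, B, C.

Answer: 22/49 8/49 19/49

Derivation:
Propagating the distribution step by step (d_{t+1} = d_t * P):
d_0 = (A=0, B=0, C=1)
  d_1[A] = 0*2/7 + 0*5/7 + 1*4/7 = 4/7
  d_1[B] = 0*1/7 + 0*1/7 + 1*2/7 = 2/7
  d_1[C] = 0*4/7 + 0*1/7 + 1*1/7 = 1/7
d_1 = (A=4/7, B=2/7, C=1/7)
  d_2[A] = 4/7*2/7 + 2/7*5/7 + 1/7*4/7 = 22/49
  d_2[B] = 4/7*1/7 + 2/7*1/7 + 1/7*2/7 = 8/49
  d_2[C] = 4/7*4/7 + 2/7*1/7 + 1/7*1/7 = 19/49
d_2 = (A=22/49, B=8/49, C=19/49)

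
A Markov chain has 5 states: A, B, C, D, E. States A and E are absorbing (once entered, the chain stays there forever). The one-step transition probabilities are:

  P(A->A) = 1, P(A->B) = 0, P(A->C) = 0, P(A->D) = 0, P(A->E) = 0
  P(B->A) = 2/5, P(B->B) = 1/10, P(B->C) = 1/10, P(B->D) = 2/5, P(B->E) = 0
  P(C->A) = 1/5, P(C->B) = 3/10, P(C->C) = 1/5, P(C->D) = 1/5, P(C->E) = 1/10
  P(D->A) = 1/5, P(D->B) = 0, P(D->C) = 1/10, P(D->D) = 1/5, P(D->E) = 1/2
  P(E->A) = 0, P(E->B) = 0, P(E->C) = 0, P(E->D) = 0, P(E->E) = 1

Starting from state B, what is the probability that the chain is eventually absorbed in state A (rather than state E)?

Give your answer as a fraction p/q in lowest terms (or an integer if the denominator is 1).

Answer: 170/261

Derivation:
Let a_i = P(absorbed in A | start in state i).
Boundary conditions: a_A = 1, a_E = 0.
For each transient state i, a_i = sum_j P(i->j) * a_j:
  a_B = 2/5*a_A + 1/10*a_B + 1/10*a_C + 2/5*a_D + 0*a_E
  a_C = 1/5*a_A + 3/10*a_B + 1/5*a_C + 1/5*a_D + 1/10*a_E
  a_D = 1/5*a_A + 0*a_B + 1/10*a_C + 1/5*a_D + 1/2*a_E

Substituting a_A = 1 and a_E = 0, rearrange to (I - Q) a = r where r[i] = P(i -> A):
  [9/10, -1/10, -2/5] . (a_B, a_C, a_D) = 2/5
  [-3/10, 4/5, -1/5] . (a_B, a_C, a_D) = 1/5
  [0, -1/10, 4/5] . (a_B, a_C, a_D) = 1/5

Solving yields:
  a_B = 170/261
  a_C = 50/87
  a_D = 28/87

Starting state is B, so the absorption probability is a_B = 170/261.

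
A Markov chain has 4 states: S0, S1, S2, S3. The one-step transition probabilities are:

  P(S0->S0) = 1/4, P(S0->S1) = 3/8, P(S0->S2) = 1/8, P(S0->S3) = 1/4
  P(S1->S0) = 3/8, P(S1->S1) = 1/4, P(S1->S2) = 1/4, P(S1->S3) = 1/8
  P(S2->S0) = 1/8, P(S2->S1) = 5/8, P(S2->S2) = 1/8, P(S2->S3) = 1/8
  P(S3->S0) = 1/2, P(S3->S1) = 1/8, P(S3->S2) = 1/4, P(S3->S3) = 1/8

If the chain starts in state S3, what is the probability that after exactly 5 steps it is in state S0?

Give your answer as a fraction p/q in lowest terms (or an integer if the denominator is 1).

Answer: 10207/32768

Derivation:
Computing P^5 by repeated multiplication:
P^1 =
  S0: [1/4, 3/8, 1/8, 1/4]
  S1: [3/8, 1/4, 1/4, 1/8]
  S2: [1/8, 5/8, 1/8, 1/8]
  S3: [1/2, 1/8, 1/4, 1/8]
P^2 =
  S0: [11/32, 19/64, 13/64, 5/32]
  S1: [9/32, 3/8, 11/64, 11/64]
  S2: [11/32, 19/64, 7/32, 9/64]
  S3: [17/64, 25/64, 5/32, 3/16]
P^3 =
  S0: [77/256, 179/512, 93/512, 43/256]
  S1: [163/512, 21/64, 99/512, 41/256]
  S2: [151/512, 183/512, 23/128, 43/256]
  S3: [167/512, 163/512, 101/512, 81/512]
P^4 =
  S0: [641/2048, 1371/4096, 777/4096, 333/2048]
  S1: [1257/4096, 701/2048, 381/2048, 675/4096]
  S2: [1287/4096, 1365/4096, 781/4096, 663/4096]
  S3: [39/128, 1413/4096, 189/1024, 679/4096]
P^5 =
  S0: [5059/16384, 11139/32768, 6133/32768, 2689/16384]
  S1: [5091/16384, 2765/8192, 6173/32768, 5353/32768]
  S2: [5051/16384, 11159/32768, 1531/8192, 5383/32768]
  S3: [10207/32768, 11029/32768, 1547/8192, 167/1024]

(P^5)[S3 -> S0] = 10207/32768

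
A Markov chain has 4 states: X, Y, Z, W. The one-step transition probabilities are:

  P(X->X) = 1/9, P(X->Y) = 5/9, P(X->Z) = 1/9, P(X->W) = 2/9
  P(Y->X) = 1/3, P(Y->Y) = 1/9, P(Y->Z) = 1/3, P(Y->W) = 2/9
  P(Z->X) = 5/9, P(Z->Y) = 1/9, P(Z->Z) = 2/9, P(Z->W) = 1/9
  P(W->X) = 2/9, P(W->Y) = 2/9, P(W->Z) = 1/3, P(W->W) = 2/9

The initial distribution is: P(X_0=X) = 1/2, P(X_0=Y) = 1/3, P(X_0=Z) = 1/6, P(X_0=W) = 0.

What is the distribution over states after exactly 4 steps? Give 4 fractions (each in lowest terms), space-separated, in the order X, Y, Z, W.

Answer: 11729/39366 3497/13122 9443/39366 7703/39366

Derivation:
Propagating the distribution step by step (d_{t+1} = d_t * P):
d_0 = (X=1/2, Y=1/3, Z=1/6, W=0)
  d_1[X] = 1/2*1/9 + 1/3*1/3 + 1/6*5/9 + 0*2/9 = 7/27
  d_1[Y] = 1/2*5/9 + 1/3*1/9 + 1/6*1/9 + 0*2/9 = 1/3
  d_1[Z] = 1/2*1/9 + 1/3*1/3 + 1/6*2/9 + 0*1/3 = 11/54
  d_1[W] = 1/2*2/9 + 1/3*2/9 + 1/6*1/9 + 0*2/9 = 11/54
d_1 = (X=7/27, Y=1/3, Z=11/54, W=11/54)
  d_2[X] = 7/27*1/9 + 1/3*1/3 + 11/54*5/9 + 11/54*2/9 = 145/486
  d_2[Y] = 7/27*5/9 + 1/3*1/9 + 11/54*1/9 + 11/54*2/9 = 121/486
  d_2[Z] = 7/27*1/9 + 1/3*1/3 + 11/54*2/9 + 11/54*1/3 = 41/162
  d_2[W] = 7/27*2/9 + 1/3*2/9 + 11/54*1/9 + 11/54*2/9 = 97/486
d_2 = (X=145/486, Y=121/486, Z=41/162, W=97/486)
  d_3[X] = 145/486*1/9 + 121/486*1/3 + 41/162*5/9 + 97/486*2/9 = 439/1458
  d_3[Y] = 145/486*5/9 + 121/486*1/9 + 41/162*1/9 + 97/486*2/9 = 1163/4374
  d_3[Z] = 145/486*1/9 + 121/486*1/3 + 41/162*2/9 + 97/486*1/3 = 1045/4374
  d_3[W] = 145/486*2/9 + 121/486*2/9 + 41/162*1/9 + 97/486*2/9 = 283/1458
d_3 = (X=439/1458, Y=1163/4374, Z=1045/4374, W=283/1458)
  d_4[X] = 439/1458*1/9 + 1163/4374*1/3 + 1045/4374*5/9 + 283/1458*2/9 = 11729/39366
  d_4[Y] = 439/1458*5/9 + 1163/4374*1/9 + 1045/4374*1/9 + 283/1458*2/9 = 3497/13122
  d_4[Z] = 439/1458*1/9 + 1163/4374*1/3 + 1045/4374*2/9 + 283/1458*1/3 = 9443/39366
  d_4[W] = 439/1458*2/9 + 1163/4374*2/9 + 1045/4374*1/9 + 283/1458*2/9 = 7703/39366
d_4 = (X=11729/39366, Y=3497/13122, Z=9443/39366, W=7703/39366)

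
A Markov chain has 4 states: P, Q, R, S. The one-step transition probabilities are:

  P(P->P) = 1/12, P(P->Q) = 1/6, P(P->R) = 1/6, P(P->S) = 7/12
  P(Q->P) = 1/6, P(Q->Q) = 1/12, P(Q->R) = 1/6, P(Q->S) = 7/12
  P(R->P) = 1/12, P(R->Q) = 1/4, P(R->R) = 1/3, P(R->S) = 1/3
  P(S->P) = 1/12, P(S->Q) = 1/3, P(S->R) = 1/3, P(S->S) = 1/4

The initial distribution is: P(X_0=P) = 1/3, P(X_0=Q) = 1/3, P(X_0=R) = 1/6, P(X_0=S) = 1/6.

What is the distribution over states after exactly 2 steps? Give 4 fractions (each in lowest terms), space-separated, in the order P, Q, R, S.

Answer: 85/864 217/864 41/144 79/216

Derivation:
Propagating the distribution step by step (d_{t+1} = d_t * P):
d_0 = (P=1/3, Q=1/3, R=1/6, S=1/6)
  d_1[P] = 1/3*1/12 + 1/3*1/6 + 1/6*1/12 + 1/6*1/12 = 1/9
  d_1[Q] = 1/3*1/6 + 1/3*1/12 + 1/6*1/4 + 1/6*1/3 = 13/72
  d_1[R] = 1/3*1/6 + 1/3*1/6 + 1/6*1/3 + 1/6*1/3 = 2/9
  d_1[S] = 1/3*7/12 + 1/3*7/12 + 1/6*1/3 + 1/6*1/4 = 35/72
d_1 = (P=1/9, Q=13/72, R=2/9, S=35/72)
  d_2[P] = 1/9*1/12 + 13/72*1/6 + 2/9*1/12 + 35/72*1/12 = 85/864
  d_2[Q] = 1/9*1/6 + 13/72*1/12 + 2/9*1/4 + 35/72*1/3 = 217/864
  d_2[R] = 1/9*1/6 + 13/72*1/6 + 2/9*1/3 + 35/72*1/3 = 41/144
  d_2[S] = 1/9*7/12 + 13/72*7/12 + 2/9*1/3 + 35/72*1/4 = 79/216
d_2 = (P=85/864, Q=217/864, R=41/144, S=79/216)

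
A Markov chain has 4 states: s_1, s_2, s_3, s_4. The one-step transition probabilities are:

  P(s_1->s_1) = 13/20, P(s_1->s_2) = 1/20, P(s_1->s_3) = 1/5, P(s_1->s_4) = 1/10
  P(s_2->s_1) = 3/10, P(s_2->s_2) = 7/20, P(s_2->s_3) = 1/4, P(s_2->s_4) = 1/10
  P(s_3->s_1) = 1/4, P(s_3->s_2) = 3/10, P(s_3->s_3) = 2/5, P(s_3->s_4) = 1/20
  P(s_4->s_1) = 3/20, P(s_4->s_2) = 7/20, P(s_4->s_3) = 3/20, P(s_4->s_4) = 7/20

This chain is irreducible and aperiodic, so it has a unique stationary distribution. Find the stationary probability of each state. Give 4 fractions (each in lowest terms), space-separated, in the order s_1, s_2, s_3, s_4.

Answer: 1360/3277 697/3277 839/3277 381/3277

Derivation:
The stationary distribution satisfies pi = pi * P, i.e.:
  pi_s_1 = 13/20*pi_s_1 + 3/10*pi_s_2 + 1/4*pi_s_3 + 3/20*pi_s_4
  pi_s_2 = 1/20*pi_s_1 + 7/20*pi_s_2 + 3/10*pi_s_3 + 7/20*pi_s_4
  pi_s_3 = 1/5*pi_s_1 + 1/4*pi_s_2 + 2/5*pi_s_3 + 3/20*pi_s_4
  pi_s_4 = 1/10*pi_s_1 + 1/10*pi_s_2 + 1/20*pi_s_3 + 7/20*pi_s_4
with normalization: pi_s_1 + pi_s_2 + pi_s_3 + pi_s_4 = 1.

Using the first 3 balance equations plus normalization, the linear system A*pi = b is:
  [-7/20, 3/10, 1/4, 3/20] . pi = 0
  [1/20, -13/20, 3/10, 7/20] . pi = 0
  [1/5, 1/4, -3/5, 3/20] . pi = 0
  [1, 1, 1, 1] . pi = 1

Solving yields:
  pi_s_1 = 1360/3277
  pi_s_2 = 697/3277
  pi_s_3 = 839/3277
  pi_s_4 = 381/3277

Verification (pi * P):
  1360/3277*13/20 + 697/3277*3/10 + 839/3277*1/4 + 381/3277*3/20 = 1360/3277 = pi_s_1  (ok)
  1360/3277*1/20 + 697/3277*7/20 + 839/3277*3/10 + 381/3277*7/20 = 697/3277 = pi_s_2  (ok)
  1360/3277*1/5 + 697/3277*1/4 + 839/3277*2/5 + 381/3277*3/20 = 839/3277 = pi_s_3  (ok)
  1360/3277*1/10 + 697/3277*1/10 + 839/3277*1/20 + 381/3277*7/20 = 381/3277 = pi_s_4  (ok)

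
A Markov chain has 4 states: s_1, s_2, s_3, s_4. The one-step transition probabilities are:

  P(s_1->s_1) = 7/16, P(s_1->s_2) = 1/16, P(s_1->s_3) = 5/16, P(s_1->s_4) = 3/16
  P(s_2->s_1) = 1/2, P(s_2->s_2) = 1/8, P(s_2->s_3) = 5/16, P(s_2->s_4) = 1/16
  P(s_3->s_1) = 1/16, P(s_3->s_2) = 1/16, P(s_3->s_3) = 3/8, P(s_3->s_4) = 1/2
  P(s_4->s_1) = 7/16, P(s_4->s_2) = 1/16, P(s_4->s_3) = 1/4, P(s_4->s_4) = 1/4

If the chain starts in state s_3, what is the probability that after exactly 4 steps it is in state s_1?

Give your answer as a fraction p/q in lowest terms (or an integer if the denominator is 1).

Computing P^4 by repeated multiplication:
P^1 =
  s_1: [7/16, 1/16, 5/16, 3/16]
  s_2: [1/2, 1/8, 5/16, 1/16]
  s_3: [1/16, 1/16, 3/8, 1/2]
  s_4: [7/16, 1/16, 1/4, 1/4]
P^2 =
  s_1: [83/256, 17/256, 41/128, 37/128]
  s_2: [21/64, 9/128, 21/64, 35/128]
  s_3: [77/256, 17/256, 39/128, 21/64]
  s_4: [89/256, 17/256, 5/16, 35/128]
P^3 =
  s_1: [1317/4096, 273/4096, 161/512, 609/2048]
  s_2: [653/2048, 137/2048, 647/2048, 611/2048]
  s_3: [1341/4096, 273/4096, 637/2048, 151/512]
  s_4: [1329/4096, 273/4096, 645/2048, 301/1024]
P^4 =
  s_1: [21217/65536, 4369/65536, 10275/32768, 2425/8192]
  s_2: [10591/32768, 2185/32768, 2569/8192, 2429/8192]
  s_3: [21301/65536, 4369/65536, 10273/32768, 2415/8192]
  s_4: [21205/65536, 4369/65536, 10283/32768, 4849/16384]

(P^4)[s_3 -> s_1] = 21301/65536

Answer: 21301/65536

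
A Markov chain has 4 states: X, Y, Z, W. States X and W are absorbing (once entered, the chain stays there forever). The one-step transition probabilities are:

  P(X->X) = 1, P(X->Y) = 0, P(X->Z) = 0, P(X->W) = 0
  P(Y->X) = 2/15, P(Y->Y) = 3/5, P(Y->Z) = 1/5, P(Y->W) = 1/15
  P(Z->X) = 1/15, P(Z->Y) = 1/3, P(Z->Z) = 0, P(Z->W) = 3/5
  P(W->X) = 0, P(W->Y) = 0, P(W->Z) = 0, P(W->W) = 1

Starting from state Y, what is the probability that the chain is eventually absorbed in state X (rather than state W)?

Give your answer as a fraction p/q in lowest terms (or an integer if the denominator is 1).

Answer: 11/25

Derivation:
Let a_i = P(absorbed in X | start in state i).
Boundary conditions: a_X = 1, a_W = 0.
For each transient state i, a_i = sum_j P(i->j) * a_j:
  a_Y = 2/15*a_X + 3/5*a_Y + 1/5*a_Z + 1/15*a_W
  a_Z = 1/15*a_X + 1/3*a_Y + 0*a_Z + 3/5*a_W

Substituting a_X = 1 and a_W = 0, rearrange to (I - Q) a = r where r[i] = P(i -> X):
  [2/5, -1/5] . (a_Y, a_Z) = 2/15
  [-1/3, 1] . (a_Y, a_Z) = 1/15

Solving yields:
  a_Y = 11/25
  a_Z = 16/75

Starting state is Y, so the absorption probability is a_Y = 11/25.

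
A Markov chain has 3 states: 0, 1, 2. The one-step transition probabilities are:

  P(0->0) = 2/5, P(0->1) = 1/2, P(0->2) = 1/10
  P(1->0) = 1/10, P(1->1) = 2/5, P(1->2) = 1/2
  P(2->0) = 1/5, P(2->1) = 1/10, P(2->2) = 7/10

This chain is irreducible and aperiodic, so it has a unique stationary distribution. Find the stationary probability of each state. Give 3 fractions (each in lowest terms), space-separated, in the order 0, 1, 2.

Answer: 13/60 4/15 31/60

Derivation:
The stationary distribution satisfies pi = pi * P, i.e.:
  pi_0 = 2/5*pi_0 + 1/10*pi_1 + 1/5*pi_2
  pi_1 = 1/2*pi_0 + 2/5*pi_1 + 1/10*pi_2
  pi_2 = 1/10*pi_0 + 1/2*pi_1 + 7/10*pi_2
with normalization: pi_0 + pi_1 + pi_2 = 1.

Using the first 2 balance equations plus normalization, the linear system A*pi = b is:
  [-3/5, 1/10, 1/5] . pi = 0
  [1/2, -3/5, 1/10] . pi = 0
  [1, 1, 1] . pi = 1

Solving yields:
  pi_0 = 13/60
  pi_1 = 4/15
  pi_2 = 31/60

Verification (pi * P):
  13/60*2/5 + 4/15*1/10 + 31/60*1/5 = 13/60 = pi_0  (ok)
  13/60*1/2 + 4/15*2/5 + 31/60*1/10 = 4/15 = pi_1  (ok)
  13/60*1/10 + 4/15*1/2 + 31/60*7/10 = 31/60 = pi_2  (ok)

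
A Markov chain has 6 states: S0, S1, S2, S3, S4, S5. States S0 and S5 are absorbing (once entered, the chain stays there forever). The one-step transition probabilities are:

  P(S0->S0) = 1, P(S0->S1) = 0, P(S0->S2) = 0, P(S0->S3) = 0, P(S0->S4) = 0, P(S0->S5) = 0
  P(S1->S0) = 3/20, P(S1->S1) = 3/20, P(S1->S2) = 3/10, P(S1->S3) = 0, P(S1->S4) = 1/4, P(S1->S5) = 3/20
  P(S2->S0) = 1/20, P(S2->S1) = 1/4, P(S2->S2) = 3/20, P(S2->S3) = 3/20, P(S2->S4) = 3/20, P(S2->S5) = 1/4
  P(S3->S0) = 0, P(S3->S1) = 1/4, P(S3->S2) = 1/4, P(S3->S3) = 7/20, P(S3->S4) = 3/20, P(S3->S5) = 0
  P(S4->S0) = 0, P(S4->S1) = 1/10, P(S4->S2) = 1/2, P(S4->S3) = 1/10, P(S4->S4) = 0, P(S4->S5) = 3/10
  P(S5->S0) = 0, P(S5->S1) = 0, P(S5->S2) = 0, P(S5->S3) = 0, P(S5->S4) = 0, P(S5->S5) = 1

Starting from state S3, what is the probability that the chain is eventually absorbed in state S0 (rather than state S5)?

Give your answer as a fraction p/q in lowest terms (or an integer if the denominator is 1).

Let a_i = P(absorbed in S0 | start in state i).
Boundary conditions: a_S0 = 1, a_S5 = 0.
For each transient state i, a_i = sum_j P(i->j) * a_j:
  a_S1 = 3/20*a_S0 + 3/20*a_S1 + 3/10*a_S2 + 0*a_S3 + 1/4*a_S4 + 3/20*a_S5
  a_S2 = 1/20*a_S0 + 1/4*a_S1 + 3/20*a_S2 + 3/20*a_S3 + 3/20*a_S4 + 1/4*a_S5
  a_S3 = 0*a_S0 + 1/4*a_S1 + 1/4*a_S2 + 7/20*a_S3 + 3/20*a_S4 + 0*a_S5
  a_S4 = 0*a_S0 + 1/10*a_S1 + 1/2*a_S2 + 1/10*a_S3 + 0*a_S4 + 3/10*a_S5

Substituting a_S0 = 1 and a_S5 = 0, rearrange to (I - Q) a = r where r[i] = P(i -> S0):
  [17/20, -3/10, 0, -1/4] . (a_S1, a_S2, a_S3, a_S4) = 3/20
  [-1/4, 17/20, -3/20, -3/20] . (a_S1, a_S2, a_S3, a_S4) = 1/20
  [-1/4, -1/4, 13/20, -3/20] . (a_S1, a_S2, a_S3, a_S4) = 0
  [-1/10, -1/2, -1/10, 1] . (a_S1, a_S2, a_S3, a_S4) = 0

Solving yields:
  a_S1 = 3187/10575
  a_S2 = 4613/21150
  a_S3 = 5021/21150
  a_S4 = 1723/10575

Starting state is S3, so the absorption probability is a_S3 = 5021/21150.

Answer: 5021/21150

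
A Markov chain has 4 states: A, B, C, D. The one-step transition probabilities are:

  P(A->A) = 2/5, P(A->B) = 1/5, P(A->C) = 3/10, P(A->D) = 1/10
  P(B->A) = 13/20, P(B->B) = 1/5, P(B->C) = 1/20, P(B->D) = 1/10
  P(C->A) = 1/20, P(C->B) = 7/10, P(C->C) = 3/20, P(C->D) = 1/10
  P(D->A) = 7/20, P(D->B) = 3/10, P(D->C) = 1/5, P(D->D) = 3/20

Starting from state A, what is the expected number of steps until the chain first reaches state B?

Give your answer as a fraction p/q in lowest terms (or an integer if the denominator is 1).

Let h_i = expected steps to first reach B from state i.
Boundary: h_B = 0.
First-step equations for the other states:
  h_A = 1 + 2/5*h_A + 1/5*h_B + 3/10*h_C + 1/10*h_D
  h_C = 1 + 1/20*h_A + 7/10*h_B + 3/20*h_C + 1/10*h_D
  h_D = 1 + 7/20*h_A + 3/10*h_B + 1/5*h_C + 3/20*h_D

Substituting h_B = 0 and rearranging gives the linear system (I - Q) h = 1:
  [3/5, -3/10, -1/10] . (h_A, h_C, h_D) = 1
  [-1/20, 17/20, -1/10] . (h_A, h_C, h_D) = 1
  [-7/20, -1/5, 17/20] . (h_A, h_C, h_D) = 1

Solving yields:
  h_A = 437/147
  h_C = 247/147
  h_D = 137/49

Starting state is A, so the expected hitting time is h_A = 437/147.

Answer: 437/147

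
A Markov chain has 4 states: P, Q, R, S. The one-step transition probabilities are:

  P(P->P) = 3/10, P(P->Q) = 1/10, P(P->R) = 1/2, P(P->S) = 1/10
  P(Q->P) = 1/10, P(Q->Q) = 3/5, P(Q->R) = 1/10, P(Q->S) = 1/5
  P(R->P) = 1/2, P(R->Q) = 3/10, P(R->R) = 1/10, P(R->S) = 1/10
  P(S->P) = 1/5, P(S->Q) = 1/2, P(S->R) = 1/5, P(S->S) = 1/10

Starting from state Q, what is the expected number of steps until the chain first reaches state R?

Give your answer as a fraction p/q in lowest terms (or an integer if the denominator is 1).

Let h_i = expected steps to first reach R from state i.
Boundary: h_R = 0.
First-step equations for the other states:
  h_P = 1 + 3/10*h_P + 1/10*h_Q + 1/2*h_R + 1/10*h_S
  h_Q = 1 + 1/10*h_P + 3/5*h_Q + 1/10*h_R + 1/5*h_S
  h_S = 1 + 1/5*h_P + 1/2*h_Q + 1/5*h_R + 1/10*h_S

Substituting h_R = 0 and rearranging gives the linear system (I - Q) h = 1:
  [7/10, -1/10, -1/10] . (h_P, h_Q, h_S) = 1
  [-1/10, 2/5, -1/5] . (h_P, h_Q, h_S) = 1
  [-1/5, -1/2, 9/10] . (h_P, h_Q, h_S) = 1

Solving yields:
  h_P = 115/39
  h_Q = 445/78
  h_S = 385/78

Starting state is Q, so the expected hitting time is h_Q = 445/78.

Answer: 445/78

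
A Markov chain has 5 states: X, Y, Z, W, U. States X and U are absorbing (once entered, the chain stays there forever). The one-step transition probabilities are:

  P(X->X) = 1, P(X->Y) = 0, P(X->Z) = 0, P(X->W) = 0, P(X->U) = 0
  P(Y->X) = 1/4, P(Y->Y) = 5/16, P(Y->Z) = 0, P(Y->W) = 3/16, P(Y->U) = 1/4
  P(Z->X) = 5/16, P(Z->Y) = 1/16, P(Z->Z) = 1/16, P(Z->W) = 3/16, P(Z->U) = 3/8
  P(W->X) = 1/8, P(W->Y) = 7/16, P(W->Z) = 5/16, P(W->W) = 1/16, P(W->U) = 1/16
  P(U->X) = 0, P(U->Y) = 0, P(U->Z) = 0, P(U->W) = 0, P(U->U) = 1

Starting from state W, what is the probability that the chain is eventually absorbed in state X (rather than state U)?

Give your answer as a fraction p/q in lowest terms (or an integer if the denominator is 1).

Answer: 19/36

Derivation:
Let a_i = P(absorbed in X | start in state i).
Boundary conditions: a_X = 1, a_U = 0.
For each transient state i, a_i = sum_j P(i->j) * a_j:
  a_Y = 1/4*a_X + 5/16*a_Y + 0*a_Z + 3/16*a_W + 1/4*a_U
  a_Z = 5/16*a_X + 1/16*a_Y + 1/16*a_Z + 3/16*a_W + 3/8*a_U
  a_W = 1/8*a_X + 7/16*a_Y + 5/16*a_Z + 1/16*a_W + 1/16*a_U

Substituting a_X = 1 and a_U = 0, rearrange to (I - Q) a = r where r[i] = P(i -> X):
  [11/16, 0, -3/16] . (a_Y, a_Z, a_W) = 1/4
  [-1/16, 15/16, -3/16] . (a_Y, a_Z, a_W) = 5/16
  [-7/16, -5/16, 15/16] . (a_Y, a_Z, a_W) = 1/8

Solving yields:
  a_Y = 67/132
  a_Z = 26/55
  a_W = 19/36

Starting state is W, so the absorption probability is a_W = 19/36.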